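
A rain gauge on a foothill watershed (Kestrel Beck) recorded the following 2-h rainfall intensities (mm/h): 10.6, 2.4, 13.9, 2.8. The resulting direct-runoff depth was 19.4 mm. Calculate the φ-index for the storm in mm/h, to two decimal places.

φ ≈ 7.40 mm/h

Only the 2 blocks with intensity above φ contribute runoff: 10.6, 13.9 mm/h.
Σ(I−φ)·Δt = d  ⇒  (10.6+13.9 − 2φ)·2 = 19.4
φ = (24.50 − 19.4/2) / 2 = 7.40 mm/h.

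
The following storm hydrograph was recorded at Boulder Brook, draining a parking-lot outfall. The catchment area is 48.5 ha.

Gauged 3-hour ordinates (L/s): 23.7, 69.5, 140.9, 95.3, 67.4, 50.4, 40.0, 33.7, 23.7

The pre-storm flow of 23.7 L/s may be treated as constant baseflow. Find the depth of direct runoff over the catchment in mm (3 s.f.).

Direct runoff: 0.0, 45.8, 117.2, 71.6, 43.7, 26.7, 16.3, 10.0, 0.0 L/s; ΣQ_DR = 331.3 L/s.
V = ΣQ_DR · Δt = 331.3 × 10800 s = 3.578 × 10^6 L.
Over A = 48.5 ha, depth = V / A = 7.38 mm.

d ≈ 7.38 mm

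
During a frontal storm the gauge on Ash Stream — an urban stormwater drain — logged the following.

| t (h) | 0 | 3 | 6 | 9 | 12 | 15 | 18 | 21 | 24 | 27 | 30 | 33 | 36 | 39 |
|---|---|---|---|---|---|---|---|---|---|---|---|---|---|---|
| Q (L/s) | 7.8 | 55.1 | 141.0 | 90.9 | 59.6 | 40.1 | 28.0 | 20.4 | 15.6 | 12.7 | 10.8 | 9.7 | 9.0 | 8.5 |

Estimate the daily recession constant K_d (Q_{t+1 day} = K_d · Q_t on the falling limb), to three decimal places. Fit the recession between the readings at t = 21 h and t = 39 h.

Between t = 21 h and t = 39 h the flow falls from 20.4 to 8.5 L/s over 6×3 h = 18 h.
Per-interval ratio K = (8.5/20.4)^(1/6) = 0.8642; K_d = K^(24/3) = 0.311.

K_d ≈ 0.311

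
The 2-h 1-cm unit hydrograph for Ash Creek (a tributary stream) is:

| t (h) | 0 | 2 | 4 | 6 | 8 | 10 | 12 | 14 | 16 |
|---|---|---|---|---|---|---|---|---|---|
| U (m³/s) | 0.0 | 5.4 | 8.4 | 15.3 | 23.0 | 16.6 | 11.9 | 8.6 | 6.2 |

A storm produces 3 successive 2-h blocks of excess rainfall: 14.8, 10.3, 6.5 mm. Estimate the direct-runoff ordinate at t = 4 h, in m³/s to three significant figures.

Q ≈ 18.0 m³/s

By discrete convolution, Q_j = Σ (P_i / 10 mm) · U_{j−i}.
At t = 4 h (j=2): Q = (14.8/10)·8.4 + (10.3/10)·5.4 + (6.5/10)·0.0 = 18.0 m³/s.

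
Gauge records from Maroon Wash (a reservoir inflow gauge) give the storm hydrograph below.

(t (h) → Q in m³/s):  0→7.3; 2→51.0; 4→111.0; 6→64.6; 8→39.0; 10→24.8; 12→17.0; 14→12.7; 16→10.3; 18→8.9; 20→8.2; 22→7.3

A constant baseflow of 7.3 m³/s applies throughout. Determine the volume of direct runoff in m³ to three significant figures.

Direct-runoff ordinates (Q − Q_b): 0.0, 43.7, 103.7, 57.3, 31.7, 17.5, 9.7, 5.4, 3.0, 1.6, 0.9, 0.0 m³/s.
ΣQ_DR = 274.5 m³/s.
With Δt = 2 h = 7200 s, V = ΣQ_DR · Δt = 274.5 × 7200 = 1.98 × 10^6 m³.

V ≈ 1.98 × 10^6 m³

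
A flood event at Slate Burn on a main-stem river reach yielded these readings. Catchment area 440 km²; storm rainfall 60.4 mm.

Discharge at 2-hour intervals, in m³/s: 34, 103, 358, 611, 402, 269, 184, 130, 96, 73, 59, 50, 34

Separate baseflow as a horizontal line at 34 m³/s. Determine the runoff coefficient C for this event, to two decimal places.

C ≈ 0.53

ΣQ_DR = 1961 m³/s; V = ΣQ_DR·Δt = 1.412 × 10^7 m³.
Runoff depth d = V / A = 32.09 mm.
C = d / P = 32.09 / 60.4 = 0.53.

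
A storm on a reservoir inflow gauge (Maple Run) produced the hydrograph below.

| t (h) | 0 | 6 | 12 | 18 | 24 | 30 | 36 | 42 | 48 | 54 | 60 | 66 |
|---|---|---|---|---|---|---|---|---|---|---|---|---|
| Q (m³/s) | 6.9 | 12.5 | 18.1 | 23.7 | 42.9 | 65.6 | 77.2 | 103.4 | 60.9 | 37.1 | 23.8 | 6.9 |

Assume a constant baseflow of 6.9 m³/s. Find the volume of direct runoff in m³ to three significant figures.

Direct-runoff ordinates (Q − Q_b): 0.0, 5.6, 11.2, 16.8, 36.0, 58.7, 70.3, 96.5, 54.0, 30.2, 16.9, 0.0 m³/s.
ΣQ_DR = 396.2 m³/s.
With Δt = 6 h = 21600 s, V = ΣQ_DR · Δt = 396.2 × 21600 = 8.56 × 10^6 m³.

V ≈ 8.56 × 10^6 m³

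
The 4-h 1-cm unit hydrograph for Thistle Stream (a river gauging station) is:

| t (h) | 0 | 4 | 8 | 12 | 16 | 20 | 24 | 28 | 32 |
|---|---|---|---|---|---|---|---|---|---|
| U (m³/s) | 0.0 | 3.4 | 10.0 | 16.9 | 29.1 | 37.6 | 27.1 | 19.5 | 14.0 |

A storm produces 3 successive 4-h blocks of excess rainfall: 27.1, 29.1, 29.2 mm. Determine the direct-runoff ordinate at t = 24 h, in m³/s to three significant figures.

Q ≈ 268 m³/s

By discrete convolution, Q_j = Σ (P_i / 10 mm) · U_{j−i}.
At t = 24 h (j=6): Q = (27.1/10)·27.1 + (29.1/10)·37.6 + (29.2/10)·29.1 = 268 m³/s.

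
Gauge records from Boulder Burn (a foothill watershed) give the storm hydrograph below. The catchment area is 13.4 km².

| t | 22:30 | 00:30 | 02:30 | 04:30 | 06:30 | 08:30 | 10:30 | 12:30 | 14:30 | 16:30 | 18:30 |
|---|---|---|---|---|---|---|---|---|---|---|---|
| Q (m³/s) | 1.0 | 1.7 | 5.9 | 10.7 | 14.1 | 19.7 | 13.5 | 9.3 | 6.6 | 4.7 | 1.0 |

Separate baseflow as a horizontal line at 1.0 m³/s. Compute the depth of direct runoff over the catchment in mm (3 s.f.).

Direct runoff: 0.0, 0.7, 4.9, 9.7, 13.1, 18.7, 12.5, 8.3, 5.6, 3.7, 0.0 m³/s; ΣQ_DR = 77.20 m³/s.
V = ΣQ_DR · Δt = 77.20 × 7200 s = 5.558 × 10^5 m³.
Over A = 13.4 km², depth = V / A = 41.5 mm.

d ≈ 41.5 mm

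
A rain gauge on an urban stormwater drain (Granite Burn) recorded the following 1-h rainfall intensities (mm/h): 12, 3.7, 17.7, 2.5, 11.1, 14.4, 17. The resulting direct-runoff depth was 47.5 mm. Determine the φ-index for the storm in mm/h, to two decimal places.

Only the 5 blocks with intensity above φ contribute runoff: 12, 17.7, 11.1, 14.4, 17 mm/h.
Σ(I−φ)·Δt = d  ⇒  (12+17.7+11.1+14.4+17 − 5φ)·1 = 47.5
φ = (72.20 − 47.5/1) / 5 = 4.94 mm/h.

φ ≈ 4.94 mm/h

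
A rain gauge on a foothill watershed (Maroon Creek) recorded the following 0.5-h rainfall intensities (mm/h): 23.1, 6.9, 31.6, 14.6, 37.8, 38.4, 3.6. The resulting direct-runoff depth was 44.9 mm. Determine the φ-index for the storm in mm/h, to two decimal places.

Only the 5 blocks with intensity above φ contribute runoff: 23.1, 31.6, 14.6, 37.8, 38.4 mm/h.
Σ(I−φ)·Δt = d  ⇒  (23.1+31.6+14.6+37.8+38.4 − 5φ)·0.5 = 44.9
φ = (145.5 − 44.9/0.5) / 5 = 11.14 mm/h.

φ ≈ 11.14 mm/h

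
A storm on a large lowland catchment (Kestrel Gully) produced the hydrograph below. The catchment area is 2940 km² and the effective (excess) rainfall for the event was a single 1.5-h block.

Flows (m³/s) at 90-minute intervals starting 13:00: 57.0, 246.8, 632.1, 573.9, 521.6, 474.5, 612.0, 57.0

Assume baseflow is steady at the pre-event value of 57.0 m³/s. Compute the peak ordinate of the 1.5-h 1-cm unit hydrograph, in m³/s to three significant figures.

U_p ≈ 1150 m³/s

Direct runoff: 0.0, 189.8, 575.1, 516.9, 464.6, 417.5, 555.0, 0.0 m³/s; ΣQ_DR = 2719 m³/s, peak = 575.1 m³/s.
Runoff depth d = ΣQ_DR·Δt / A = 2719 × 5400 / (2940 km²) = 4.994 mm.
The 1-cm UH is the DRH scaled by (10 mm)/d, so U_p = 575.1 × 10/4.994 = 1150 m³/s.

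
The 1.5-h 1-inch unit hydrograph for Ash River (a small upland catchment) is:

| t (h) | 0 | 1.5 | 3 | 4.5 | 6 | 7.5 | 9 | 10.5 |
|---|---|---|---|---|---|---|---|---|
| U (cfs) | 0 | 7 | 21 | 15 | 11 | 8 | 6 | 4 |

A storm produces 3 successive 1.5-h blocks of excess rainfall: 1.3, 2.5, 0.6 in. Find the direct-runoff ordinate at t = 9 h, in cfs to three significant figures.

Q ≈ 34.4 cfs

By discrete convolution, Q_j = Σ (P_i / 1 in) · U_{j−i}.
At t = 9 h (j=6): Q = (1.3/1)·6 + (2.5/1)·8 + (0.6/1)·11 = 34.4 cfs.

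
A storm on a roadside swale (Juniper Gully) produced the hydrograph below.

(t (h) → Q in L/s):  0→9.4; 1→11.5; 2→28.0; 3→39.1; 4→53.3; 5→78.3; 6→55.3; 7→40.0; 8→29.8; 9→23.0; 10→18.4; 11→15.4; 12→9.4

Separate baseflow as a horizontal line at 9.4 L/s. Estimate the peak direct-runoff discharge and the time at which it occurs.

Q_p = 68.9 L/s at t = 5 h

Subtracting baseflow gives direct-runoff ordinates: 0.0, 2.1, 18.6, 29.7, 43.9, 68.9, 45.9, 30.6, 20.4, 13.6, 9.0, 6.0, 0.0 L/s.
The maximum is 68.9 L/s, occurring at the reading for t = 5 h.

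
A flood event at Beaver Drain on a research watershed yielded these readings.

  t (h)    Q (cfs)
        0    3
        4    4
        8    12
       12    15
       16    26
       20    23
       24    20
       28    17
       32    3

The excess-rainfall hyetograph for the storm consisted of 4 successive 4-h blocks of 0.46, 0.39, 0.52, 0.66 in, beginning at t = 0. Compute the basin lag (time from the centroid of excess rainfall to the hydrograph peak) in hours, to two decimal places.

Centroid of excess rainfall: t_c = Σ P_i·t̄_i / ΣP_i = 8.7192 h (block centres at 2, 6, 10, 14 h).
Hydrograph peak occurs at t = 16 h, so basin lag t_L = 16 − 8.7192 = 7.28 h.

t_L ≈ 7.28 h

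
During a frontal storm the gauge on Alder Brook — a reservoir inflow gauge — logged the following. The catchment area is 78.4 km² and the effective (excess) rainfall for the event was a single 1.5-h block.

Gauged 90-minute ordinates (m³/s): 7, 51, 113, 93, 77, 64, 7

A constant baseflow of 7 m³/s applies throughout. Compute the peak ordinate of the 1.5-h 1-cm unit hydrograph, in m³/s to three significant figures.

Direct runoff: 0.0, 44.0, 106.0, 86.0, 70.0, 57.0, 0.0 m³/s; ΣQ_DR = 363.0 m³/s, peak = 106.0 m³/s.
Runoff depth d = ΣQ_DR·Δt / A = 363.0 × 5400 / (78.4 km²) = 25.00 mm.
The 1-cm UH is the DRH scaled by (10 mm)/d, so U_p = 106.0 × 10/25.00 = 42.4 m³/s.

U_p ≈ 42.4 m³/s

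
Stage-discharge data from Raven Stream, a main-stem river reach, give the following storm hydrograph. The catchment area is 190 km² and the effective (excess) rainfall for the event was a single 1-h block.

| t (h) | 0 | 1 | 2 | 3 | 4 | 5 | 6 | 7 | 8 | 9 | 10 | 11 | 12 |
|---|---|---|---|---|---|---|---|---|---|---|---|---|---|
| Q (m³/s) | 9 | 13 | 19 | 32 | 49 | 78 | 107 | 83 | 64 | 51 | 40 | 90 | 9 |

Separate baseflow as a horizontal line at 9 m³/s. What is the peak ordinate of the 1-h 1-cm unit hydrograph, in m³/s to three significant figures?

U_p ≈ 98.1 m³/s

Direct runoff: 0.0, 4.0, 10.0, 23.0, 40.0, 69.0, 98.0, 74.0, 55.0, 42.0, 31.0, 81.0, 0.0 m³/s; ΣQ_DR = 527.0 m³/s, peak = 98.0 m³/s.
Runoff depth d = ΣQ_DR·Δt / A = 527.0 × 3600 / (190 km²) = 9.985 mm.
The 1-cm UH is the DRH scaled by (10 mm)/d, so U_p = 98.0 × 10/9.985 = 98.1 m³/s.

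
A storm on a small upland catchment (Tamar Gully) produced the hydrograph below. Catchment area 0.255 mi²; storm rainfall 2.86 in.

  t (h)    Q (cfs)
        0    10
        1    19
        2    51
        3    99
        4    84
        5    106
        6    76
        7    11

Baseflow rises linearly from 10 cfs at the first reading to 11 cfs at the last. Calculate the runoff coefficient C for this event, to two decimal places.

C ≈ 0.79

ΣQ_DR = 372.0 cfs; V = ΣQ_DR·Δt = 1.339 × 10^6 ft³.
Runoff depth d = V / A = 2.261 in.
C = d / P = 2.261 / 2.86 = 0.79.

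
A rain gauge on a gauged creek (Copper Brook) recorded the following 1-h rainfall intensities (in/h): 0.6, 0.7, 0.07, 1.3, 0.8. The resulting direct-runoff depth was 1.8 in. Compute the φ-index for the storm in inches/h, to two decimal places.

Only the 4 blocks with intensity above φ contribute runoff: 0.6, 0.7, 1.3, 0.8 in/h.
Σ(I−φ)·Δt = d  ⇒  (0.6+0.7+1.3+0.8 − 4φ)·1 = 1.8
φ = (3.400 − 1.8/1) / 4 = 0.40 in/h.

φ ≈ 0.40 in/h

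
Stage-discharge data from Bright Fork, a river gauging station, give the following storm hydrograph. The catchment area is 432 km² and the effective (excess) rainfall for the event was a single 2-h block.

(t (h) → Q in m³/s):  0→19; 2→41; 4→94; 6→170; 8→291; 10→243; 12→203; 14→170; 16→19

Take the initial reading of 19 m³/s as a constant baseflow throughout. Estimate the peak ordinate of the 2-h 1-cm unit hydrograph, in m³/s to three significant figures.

U_p ≈ 151 m³/s

Direct runoff: 0.0, 22.0, 75.0, 151.0, 272.0, 224.0, 184.0, 151.0, 0.0 m³/s; ΣQ_DR = 1079 m³/s, peak = 272.0 m³/s.
Runoff depth d = ΣQ_DR·Δt / A = 1079 × 7200 / (432 km²) = 17.98 mm.
The 1-cm UH is the DRH scaled by (10 mm)/d, so U_p = 272.0 × 10/17.98 = 151 m³/s.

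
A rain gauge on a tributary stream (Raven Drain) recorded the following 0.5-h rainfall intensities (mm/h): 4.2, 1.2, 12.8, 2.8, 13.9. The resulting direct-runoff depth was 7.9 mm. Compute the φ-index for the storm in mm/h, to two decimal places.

φ ≈ 5.45 mm/h

Only the 2 blocks with intensity above φ contribute runoff: 12.8, 13.9 mm/h.
Σ(I−φ)·Δt = d  ⇒  (12.8+13.9 − 2φ)·0.5 = 7.9
φ = (26.70 − 7.9/0.5) / 2 = 5.45 mm/h.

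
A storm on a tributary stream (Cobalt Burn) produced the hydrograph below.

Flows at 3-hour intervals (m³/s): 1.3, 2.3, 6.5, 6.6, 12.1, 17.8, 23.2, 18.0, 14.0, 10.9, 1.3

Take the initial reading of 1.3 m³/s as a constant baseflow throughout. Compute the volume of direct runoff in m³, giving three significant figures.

Direct-runoff ordinates (Q − Q_b): 0.0, 1.0, 5.2, 5.3, 10.8, 16.5, 21.9, 16.7, 12.7, 9.6, 0.0 m³/s.
ΣQ_DR = 99.70 m³/s.
With Δt = 3 h = 10800 s, V = ΣQ_DR · Δt = 99.70 × 10800 = 1.08 × 10^6 m³.

V ≈ 1.08 × 10^6 m³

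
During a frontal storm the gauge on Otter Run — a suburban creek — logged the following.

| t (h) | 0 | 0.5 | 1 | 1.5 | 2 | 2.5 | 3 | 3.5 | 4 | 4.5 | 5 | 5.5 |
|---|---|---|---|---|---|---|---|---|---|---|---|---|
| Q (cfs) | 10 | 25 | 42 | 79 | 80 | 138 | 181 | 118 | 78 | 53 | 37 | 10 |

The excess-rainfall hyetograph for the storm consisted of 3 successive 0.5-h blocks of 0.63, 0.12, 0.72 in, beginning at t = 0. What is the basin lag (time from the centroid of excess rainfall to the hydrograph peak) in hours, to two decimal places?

Centroid of excess rainfall: t_c = Σ P_i·t̄_i / ΣP_i = 0.7806 h (block centres at 0.25, 0.75, 1.25 h).
Hydrograph peak occurs at t = 3 h, so basin lag t_L = 3 − 0.7806 = 2.22 h.

t_L ≈ 2.22 h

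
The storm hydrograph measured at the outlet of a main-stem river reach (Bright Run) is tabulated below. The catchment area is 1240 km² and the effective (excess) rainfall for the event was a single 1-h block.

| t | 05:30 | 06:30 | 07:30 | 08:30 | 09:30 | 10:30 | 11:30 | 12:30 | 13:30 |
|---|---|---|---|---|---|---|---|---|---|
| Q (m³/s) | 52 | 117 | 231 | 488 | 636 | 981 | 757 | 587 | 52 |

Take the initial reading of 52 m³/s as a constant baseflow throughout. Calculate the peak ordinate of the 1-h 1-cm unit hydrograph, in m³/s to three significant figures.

Direct runoff: 0.0, 65.0, 179.0, 436.0, 584.0, 929.0, 705.0, 535.0, 0.0 m³/s; ΣQ_DR = 3433 m³/s, peak = 929.0 m³/s.
Runoff depth d = ΣQ_DR·Δt / A = 3433 × 3600 / (1240 km²) = 9.967 mm.
The 1-cm UH is the DRH scaled by (10 mm)/d, so U_p = 929.0 × 10/9.967 = 932 m³/s.

U_p ≈ 932 m³/s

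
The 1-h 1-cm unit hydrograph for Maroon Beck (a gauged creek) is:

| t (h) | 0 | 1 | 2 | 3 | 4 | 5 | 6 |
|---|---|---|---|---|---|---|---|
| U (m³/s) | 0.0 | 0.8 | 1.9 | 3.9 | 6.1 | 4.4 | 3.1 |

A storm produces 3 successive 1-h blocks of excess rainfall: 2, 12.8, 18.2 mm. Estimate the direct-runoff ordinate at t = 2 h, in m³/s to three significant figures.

By discrete convolution, Q_j = Σ (P_i / 10 mm) · U_{j−i}.
At t = 2 h (j=2): Q = (2/10)·1.9 + (12.8/10)·0.8 + (18.2/10)·0.0 = 1.40 m³/s.

Q ≈ 1.40 m³/s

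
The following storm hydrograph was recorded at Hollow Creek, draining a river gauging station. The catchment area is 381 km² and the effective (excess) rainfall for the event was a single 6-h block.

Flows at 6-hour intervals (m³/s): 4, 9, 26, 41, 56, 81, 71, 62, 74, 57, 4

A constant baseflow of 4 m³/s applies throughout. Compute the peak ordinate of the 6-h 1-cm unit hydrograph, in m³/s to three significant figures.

Direct runoff: 0.0, 5.0, 22.0, 37.0, 52.0, 77.0, 67.0, 58.0, 70.0, 53.0, 0.0 m³/s; ΣQ_DR = 441.0 m³/s, peak = 77.0 m³/s.
Runoff depth d = ΣQ_DR·Δt / A = 441.0 × 21600 / (381 km²) = 25.00 mm.
The 1-cm UH is the DRH scaled by (10 mm)/d, so U_p = 77.0 × 10/25.00 = 30.8 m³/s.

U_p ≈ 30.8 m³/s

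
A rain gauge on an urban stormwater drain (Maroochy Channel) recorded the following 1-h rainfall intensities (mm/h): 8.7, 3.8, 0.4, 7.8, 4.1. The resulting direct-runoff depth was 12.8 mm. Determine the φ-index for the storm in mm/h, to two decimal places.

Only the 4 blocks with intensity above φ contribute runoff: 8.7, 3.8, 7.8, 4.1 mm/h.
Σ(I−φ)·Δt = d  ⇒  (8.7+3.8+7.8+4.1 − 4φ)·1 = 12.8
φ = (24.40 − 12.8/1) / 4 = 2.90 mm/h.

φ ≈ 2.90 mm/h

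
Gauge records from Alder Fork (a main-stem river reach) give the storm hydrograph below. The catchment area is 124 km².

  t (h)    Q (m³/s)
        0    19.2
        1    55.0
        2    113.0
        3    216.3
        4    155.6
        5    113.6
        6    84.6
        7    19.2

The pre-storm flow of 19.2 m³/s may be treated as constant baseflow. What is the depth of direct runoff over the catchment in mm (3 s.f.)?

Direct runoff: 0.0, 35.8, 93.8, 197.1, 136.4, 94.4, 65.4, 0.0 m³/s; ΣQ_DR = 622.9 m³/s.
V = ΣQ_DR · Δt = 622.9 × 3600 s = 2.242 × 10^6 m³.
Over A = 124 km², depth = V / A = 18.1 mm.

d ≈ 18.1 mm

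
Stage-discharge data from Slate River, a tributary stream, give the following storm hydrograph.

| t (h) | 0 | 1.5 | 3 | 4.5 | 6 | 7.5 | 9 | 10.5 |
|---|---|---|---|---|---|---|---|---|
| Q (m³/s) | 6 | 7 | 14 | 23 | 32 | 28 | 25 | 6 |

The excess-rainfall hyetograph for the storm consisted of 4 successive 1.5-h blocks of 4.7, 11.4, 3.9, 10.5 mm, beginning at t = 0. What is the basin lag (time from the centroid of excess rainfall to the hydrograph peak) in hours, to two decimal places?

t_L ≈ 2.76 h

Centroid of excess rainfall: t_c = Σ P_i·t̄_i / ΣP_i = 3.2434 h (block centres at 0.75, 2.25, 3.75, 5.25 h).
Hydrograph peak occurs at t = 6 h, so basin lag t_L = 6 − 3.2434 = 2.76 h.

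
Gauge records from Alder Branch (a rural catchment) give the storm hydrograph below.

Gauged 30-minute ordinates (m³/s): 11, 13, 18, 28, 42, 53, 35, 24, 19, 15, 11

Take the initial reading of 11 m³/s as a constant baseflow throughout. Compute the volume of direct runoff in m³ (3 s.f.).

V ≈ 2.66 × 10^5 m³

Direct-runoff ordinates (Q − Q_b): 0.0, 2.0, 7.0, 17.0, 31.0, 42.0, 24.0, 13.0, 8.0, 4.0, 0.0 m³/s.
ΣQ_DR = 148.0 m³/s.
With Δt = 0.5 h = 1800 s, V = ΣQ_DR · Δt = 148.0 × 1800 = 2.66 × 10^5 m³.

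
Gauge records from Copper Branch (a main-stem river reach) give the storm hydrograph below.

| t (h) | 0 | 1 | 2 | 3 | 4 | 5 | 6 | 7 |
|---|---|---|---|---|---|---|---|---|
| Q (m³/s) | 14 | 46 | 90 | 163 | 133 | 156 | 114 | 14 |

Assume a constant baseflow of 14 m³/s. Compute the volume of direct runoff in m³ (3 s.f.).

V ≈ 2.22 × 10^6 m³

Direct-runoff ordinates (Q − Q_b): 0.0, 32.0, 76.0, 149.0, 119.0, 142.0, 100.0, 0.0 m³/s.
ΣQ_DR = 618.0 m³/s.
With Δt = 1 h = 3600 s, V = ΣQ_DR · Δt = 618.0 × 3600 = 2.22 × 10^6 m³.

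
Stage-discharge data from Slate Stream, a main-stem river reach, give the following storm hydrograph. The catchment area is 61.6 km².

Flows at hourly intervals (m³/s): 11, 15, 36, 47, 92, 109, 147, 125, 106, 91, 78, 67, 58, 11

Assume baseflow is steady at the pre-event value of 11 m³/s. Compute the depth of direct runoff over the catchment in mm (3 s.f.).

d ≈ 49.0 mm

Direct runoff: 0.0, 4.0, 25.0, 36.0, 81.0, 98.0, 136.0, 114.0, 95.0, 80.0, 67.0, 56.0, 47.0, 0.0 m³/s; ΣQ_DR = 839.0 m³/s.
V = ΣQ_DR · Δt = 839.0 × 3600 s = 3.020 × 10^6 m³.
Over A = 61.6 km², depth = V / A = 49.0 mm.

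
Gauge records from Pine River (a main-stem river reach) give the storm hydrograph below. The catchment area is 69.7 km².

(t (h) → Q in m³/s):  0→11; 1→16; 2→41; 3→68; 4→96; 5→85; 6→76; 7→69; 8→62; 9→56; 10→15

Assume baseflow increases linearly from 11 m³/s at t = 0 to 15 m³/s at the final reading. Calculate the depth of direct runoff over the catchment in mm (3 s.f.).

d ≈ 23.3 mm

Direct runoff: 0.00, 4.60, 29.20, 55.80, 83.40, 72.00, 62.60, 55.20, 47.80, 41.40, 0.00 m³/s; ΣQ_DR = 452.0 m³/s.
V = ΣQ_DR · Δt = 452.0 × 3600 s = 1.627 × 10^6 m³.
Over A = 69.7 km², depth = V / A = 23.3 mm.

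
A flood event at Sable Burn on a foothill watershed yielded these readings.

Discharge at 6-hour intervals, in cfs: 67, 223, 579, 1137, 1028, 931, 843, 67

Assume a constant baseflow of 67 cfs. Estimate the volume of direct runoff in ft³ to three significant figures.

V ≈ 9.37 × 10^7 ft³

Direct-runoff ordinates (Q − Q_b): 0.0, 156.0, 512.0, 1070.0, 961.0, 864.0, 776.0, 0.0 cfs.
ΣQ_DR = 4339 cfs.
With Δt = 6 h = 21600 s, V = ΣQ_DR · Δt = 4339 × 21600 = 9.37 × 10^7 ft³.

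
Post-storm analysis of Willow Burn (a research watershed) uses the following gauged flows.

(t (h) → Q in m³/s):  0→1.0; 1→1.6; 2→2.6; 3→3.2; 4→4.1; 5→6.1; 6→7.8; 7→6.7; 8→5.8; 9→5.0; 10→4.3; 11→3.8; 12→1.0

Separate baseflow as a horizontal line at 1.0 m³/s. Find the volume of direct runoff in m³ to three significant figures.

Direct-runoff ordinates (Q − Q_b): 0.0, 0.6, 1.6, 2.2, 3.1, 5.1, 6.8, 5.7, 4.8, 4.0, 3.3, 2.8, 0.0 m³/s.
ΣQ_DR = 40.00 m³/s.
With Δt = 1 h = 3600 s, V = ΣQ_DR · Δt = 40.00 × 3600 = 1.44 × 10^5 m³.

V ≈ 1.44 × 10^5 m³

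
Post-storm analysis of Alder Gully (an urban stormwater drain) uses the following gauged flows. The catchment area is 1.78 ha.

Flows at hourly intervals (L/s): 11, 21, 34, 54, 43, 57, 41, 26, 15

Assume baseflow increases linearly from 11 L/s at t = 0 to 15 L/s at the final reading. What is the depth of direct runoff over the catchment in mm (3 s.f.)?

d ≈ 37.4 mm

Direct runoff: 0.00, 9.50, 22.00, 41.50, 30.00, 43.50, 27.00, 11.50, 0.00 L/s; ΣQ_DR = 185.0 L/s.
V = ΣQ_DR · Δt = 185.0 × 3600 s = 6.660 × 10^5 L.
Over A = 1.78 ha, depth = V / A = 37.4 mm.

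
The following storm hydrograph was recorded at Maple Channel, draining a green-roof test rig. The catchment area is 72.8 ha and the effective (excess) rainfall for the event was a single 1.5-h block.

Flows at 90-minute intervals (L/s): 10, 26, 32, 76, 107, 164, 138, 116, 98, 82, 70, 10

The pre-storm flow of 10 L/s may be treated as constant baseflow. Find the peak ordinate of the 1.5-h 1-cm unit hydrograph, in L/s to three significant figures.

Direct runoff: 0.0, 16.0, 22.0, 66.0, 97.0, 154.0, 128.0, 106.0, 88.0, 72.0, 60.0, 0.0 L/s; ΣQ_DR = 809.0 L/s, peak = 154.0 L/s.
Runoff depth d = ΣQ_DR·Δt / A = 809.0 × 5400 / (72.8 ha) = 6.001 mm.
The 1-cm UH is the DRH scaled by (10 mm)/d, so U_p = 154.0 × 10/6.001 = 257 L/s.

U_p ≈ 257 L/s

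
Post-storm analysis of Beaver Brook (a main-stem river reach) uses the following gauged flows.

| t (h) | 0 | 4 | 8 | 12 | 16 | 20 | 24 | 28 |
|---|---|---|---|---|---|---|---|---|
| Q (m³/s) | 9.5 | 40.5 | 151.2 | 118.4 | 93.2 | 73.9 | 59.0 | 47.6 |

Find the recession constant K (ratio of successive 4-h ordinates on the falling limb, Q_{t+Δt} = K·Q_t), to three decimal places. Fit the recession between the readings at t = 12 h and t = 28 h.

Using the recession-limb readings at t = 12 h and t = 28 h: Q falls from 118.4 to 47.6 m³/s over 4 intervals.
K = (Q₂/Q₁)^(1/4) = (47.6/118.4)^(1/4) = 0.796.

K ≈ 0.796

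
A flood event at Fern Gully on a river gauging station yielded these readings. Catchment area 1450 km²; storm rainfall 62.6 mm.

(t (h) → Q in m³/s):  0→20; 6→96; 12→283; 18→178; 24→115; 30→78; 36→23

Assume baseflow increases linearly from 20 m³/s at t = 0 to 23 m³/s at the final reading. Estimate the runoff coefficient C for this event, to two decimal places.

ΣQ_DR = 642.5 m³/s; V = ΣQ_DR·Δt = 1.388 × 10^7 m³.
Runoff depth d = V / A = 9.571 mm.
C = d / P = 9.571 / 62.6 = 0.15.

C ≈ 0.15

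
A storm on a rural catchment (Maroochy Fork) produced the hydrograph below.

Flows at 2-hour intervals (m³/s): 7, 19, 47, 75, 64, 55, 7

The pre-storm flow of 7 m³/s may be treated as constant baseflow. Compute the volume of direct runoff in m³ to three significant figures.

Direct-runoff ordinates (Q − Q_b): 0.0, 12.0, 40.0, 68.0, 57.0, 48.0, 0.0 m³/s.
ΣQ_DR = 225.0 m³/s.
With Δt = 2 h = 7200 s, V = ΣQ_DR · Δt = 225.0 × 7200 = 1.62 × 10^6 m³.

V ≈ 1.62 × 10^6 m³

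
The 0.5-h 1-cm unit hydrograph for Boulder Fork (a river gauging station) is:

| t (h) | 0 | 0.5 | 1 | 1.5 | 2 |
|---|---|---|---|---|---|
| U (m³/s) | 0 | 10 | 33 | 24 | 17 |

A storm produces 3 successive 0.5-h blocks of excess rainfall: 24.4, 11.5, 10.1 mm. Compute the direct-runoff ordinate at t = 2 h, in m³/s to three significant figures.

By discrete convolution, Q_j = Σ (P_i / 10 mm) · U_{j−i}.
At t = 2 h (j=4): Q = (24.4/10)·17 + (11.5/10)·24 + (10.1/10)·33 = 102 m³/s.

Q ≈ 102 m³/s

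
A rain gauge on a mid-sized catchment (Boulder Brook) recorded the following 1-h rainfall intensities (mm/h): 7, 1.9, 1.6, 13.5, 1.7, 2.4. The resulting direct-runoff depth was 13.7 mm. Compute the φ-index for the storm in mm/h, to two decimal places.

Only the 2 blocks with intensity above φ contribute runoff: 7, 13.5 mm/h.
Σ(I−φ)·Δt = d  ⇒  (7+13.5 − 2φ)·1 = 13.7
φ = (20.50 − 13.7/1) / 2 = 3.40 mm/h.

φ ≈ 3.40 mm/h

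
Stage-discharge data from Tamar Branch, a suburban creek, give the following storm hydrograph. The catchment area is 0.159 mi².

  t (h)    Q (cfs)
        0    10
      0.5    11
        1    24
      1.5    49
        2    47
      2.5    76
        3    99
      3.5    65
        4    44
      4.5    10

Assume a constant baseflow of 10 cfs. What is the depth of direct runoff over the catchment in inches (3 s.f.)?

Direct runoff: 0.0, 1.0, 14.0, 39.0, 37.0, 66.0, 89.0, 55.0, 34.0, 0.0 cfs; ΣQ_DR = 335.0 cfs.
V = ΣQ_DR · Δt = 335.0 × 1800 s = 6.030 × 10^5 ft³.
Over A = 0.159 mi², depth = V / A = 1.63 in.

d ≈ 1.63 in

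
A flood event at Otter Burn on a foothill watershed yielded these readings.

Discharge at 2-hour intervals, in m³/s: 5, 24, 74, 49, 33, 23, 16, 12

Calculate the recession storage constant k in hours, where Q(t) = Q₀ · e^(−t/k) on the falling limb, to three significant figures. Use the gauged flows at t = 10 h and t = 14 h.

k ≈ 6.15 h

On the falling limb, Q drops from 23 to 12 m³/s between t = 10 h and t = 14 h (Δt = 4 h).
k = −Δt / ln(Q₂/Q₁) = −4 / ln(12/23) = 6.15 h.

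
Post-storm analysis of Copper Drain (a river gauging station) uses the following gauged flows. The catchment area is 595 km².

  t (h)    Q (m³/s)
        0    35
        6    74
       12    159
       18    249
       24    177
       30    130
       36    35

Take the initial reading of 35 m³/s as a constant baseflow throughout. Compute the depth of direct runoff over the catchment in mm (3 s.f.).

Direct runoff: 0.0, 39.0, 124.0, 214.0, 142.0, 95.0, 0.0 m³/s; ΣQ_DR = 614.0 m³/s.
V = ΣQ_DR · Δt = 614.0 × 21600 s = 1.326 × 10^7 m³.
Over A = 595 km², depth = V / A = 22.3 mm.

d ≈ 22.3 mm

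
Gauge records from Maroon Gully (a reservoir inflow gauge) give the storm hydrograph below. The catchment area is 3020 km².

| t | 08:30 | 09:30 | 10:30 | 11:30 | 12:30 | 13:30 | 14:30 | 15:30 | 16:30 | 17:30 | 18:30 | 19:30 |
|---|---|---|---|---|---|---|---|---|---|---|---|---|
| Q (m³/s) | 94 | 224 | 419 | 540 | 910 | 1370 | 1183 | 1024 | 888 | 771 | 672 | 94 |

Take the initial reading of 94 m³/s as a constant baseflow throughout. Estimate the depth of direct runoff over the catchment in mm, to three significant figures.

Direct runoff: 0.0, 130.0, 325.0, 446.0, 816.0, 1276.0, 1089.0, 930.0, 794.0, 677.0, 578.0, 0.0 m³/s; ΣQ_DR = 7061 m³/s.
V = ΣQ_DR · Δt = 7061 × 3600 s = 2.542 × 10^7 m³.
Over A = 3020 km², depth = V / A = 8.42 mm.

d ≈ 8.42 mm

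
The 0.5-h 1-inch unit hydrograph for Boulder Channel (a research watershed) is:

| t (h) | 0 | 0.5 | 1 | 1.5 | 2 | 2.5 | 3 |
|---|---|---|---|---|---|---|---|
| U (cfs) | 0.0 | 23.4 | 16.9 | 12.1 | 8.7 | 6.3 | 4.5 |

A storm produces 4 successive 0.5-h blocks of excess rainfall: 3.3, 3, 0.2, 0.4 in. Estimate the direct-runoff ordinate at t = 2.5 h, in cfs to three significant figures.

Q ≈ 56.1 cfs

By discrete convolution, Q_j = Σ (P_i / 1 in) · U_{j−i}.
At t = 2.5 h (j=5): Q = (3.3/1)·6.3 + (3/1)·8.7 + (0.2/1)·12.1 + (0.4/1)·16.9 = 56.1 cfs.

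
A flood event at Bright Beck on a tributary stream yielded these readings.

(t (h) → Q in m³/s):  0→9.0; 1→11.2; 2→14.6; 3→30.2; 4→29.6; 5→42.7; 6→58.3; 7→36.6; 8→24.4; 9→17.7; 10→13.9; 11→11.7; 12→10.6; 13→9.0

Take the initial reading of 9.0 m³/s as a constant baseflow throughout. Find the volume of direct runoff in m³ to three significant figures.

Direct-runoff ordinates (Q − Q_b): 0.0, 2.2, 5.6, 21.2, 20.6, 33.7, 49.3, 27.6, 15.4, 8.7, 4.9, 2.7, 1.6, 0.0 m³/s.
ΣQ_DR = 193.5 m³/s.
With Δt = 1 h = 3600 s, V = ΣQ_DR · Δt = 193.5 × 3600 = 6.97 × 10^5 m³.

V ≈ 6.97 × 10^5 m³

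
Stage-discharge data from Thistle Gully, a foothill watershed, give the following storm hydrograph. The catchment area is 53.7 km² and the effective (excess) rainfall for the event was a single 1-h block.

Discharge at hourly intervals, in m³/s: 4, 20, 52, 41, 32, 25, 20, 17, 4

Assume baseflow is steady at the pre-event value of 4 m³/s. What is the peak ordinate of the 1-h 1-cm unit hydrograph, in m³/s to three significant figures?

Direct runoff: 0.0, 16.0, 48.0, 37.0, 28.0, 21.0, 16.0, 13.0, 0.0 m³/s; ΣQ_DR = 179.0 m³/s, peak = 48.0 m³/s.
Runoff depth d = ΣQ_DR·Δt / A = 179.0 × 3600 / (53.7 km²) = 12.00 mm.
The 1-cm UH is the DRH scaled by (10 mm)/d, so U_p = 48.0 × 10/12.00 = 40.0 m³/s.

U_p ≈ 40.0 m³/s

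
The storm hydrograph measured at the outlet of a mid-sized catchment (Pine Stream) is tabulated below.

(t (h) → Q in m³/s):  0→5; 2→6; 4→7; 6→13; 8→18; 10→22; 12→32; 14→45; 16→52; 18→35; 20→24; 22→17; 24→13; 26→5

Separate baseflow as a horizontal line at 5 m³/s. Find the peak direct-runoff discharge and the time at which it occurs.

Subtracting baseflow gives direct-runoff ordinates: 0.0, 1.0, 2.0, 8.0, 13.0, 17.0, 27.0, 40.0, 47.0, 30.0, 19.0, 12.0, 8.0, 0.0 m³/s.
The maximum is 47.0 m³/s, occurring at the reading for t = 16 h.

Q_p = 47.0 m³/s at t = 16 h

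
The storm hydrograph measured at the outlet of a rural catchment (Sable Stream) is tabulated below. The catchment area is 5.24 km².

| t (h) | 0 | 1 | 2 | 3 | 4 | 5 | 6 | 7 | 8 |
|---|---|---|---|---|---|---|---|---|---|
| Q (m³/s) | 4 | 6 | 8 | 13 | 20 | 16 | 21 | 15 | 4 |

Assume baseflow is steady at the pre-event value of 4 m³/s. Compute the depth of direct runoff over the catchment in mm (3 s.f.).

Direct runoff: 0.0, 2.0, 4.0, 9.0, 16.0, 12.0, 17.0, 11.0, 0.0 m³/s; ΣQ_DR = 71.00 m³/s.
V = ΣQ_DR · Δt = 71.00 × 3600 s = 2.556 × 10^5 m³.
Over A = 5.24 km², depth = V / A = 48.8 mm.

d ≈ 48.8 mm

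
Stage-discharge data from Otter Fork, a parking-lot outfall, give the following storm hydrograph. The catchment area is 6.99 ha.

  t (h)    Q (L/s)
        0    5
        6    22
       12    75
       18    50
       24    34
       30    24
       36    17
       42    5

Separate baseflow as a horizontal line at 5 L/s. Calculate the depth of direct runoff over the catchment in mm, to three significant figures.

Direct runoff: 0.0, 17.0, 70.0, 45.0, 29.0, 19.0, 12.0, 0.0 L/s; ΣQ_DR = 192.0 L/s.
V = ΣQ_DR · Δt = 192.0 × 21600 s = 4.147 × 10^6 L.
Over A = 6.99 ha, depth = V / A = 59.3 mm.

d ≈ 59.3 mm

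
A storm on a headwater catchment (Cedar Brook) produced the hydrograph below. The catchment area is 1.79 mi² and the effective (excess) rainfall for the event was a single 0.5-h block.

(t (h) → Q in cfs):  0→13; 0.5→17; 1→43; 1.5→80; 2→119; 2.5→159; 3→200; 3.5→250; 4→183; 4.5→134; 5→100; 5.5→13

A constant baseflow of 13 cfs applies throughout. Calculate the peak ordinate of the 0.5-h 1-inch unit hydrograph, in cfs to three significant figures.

Direct runoff: 0.0, 4.0, 30.0, 67.0, 106.0, 146.0, 187.0, 237.0, 170.0, 121.0, 87.0, 0.0 cfs; ΣQ_DR = 1155 cfs, peak = 237.0 cfs.
Runoff depth d = ΣQ_DR·Δt / A = 1155 × 1800 / (1.79 mi²) = 0.4999 in.
The 1-inch UH is the DRH scaled by (1 in)/d, so U_p = 237.0 × 1/0.4999 = 474 cfs.

U_p ≈ 474 cfs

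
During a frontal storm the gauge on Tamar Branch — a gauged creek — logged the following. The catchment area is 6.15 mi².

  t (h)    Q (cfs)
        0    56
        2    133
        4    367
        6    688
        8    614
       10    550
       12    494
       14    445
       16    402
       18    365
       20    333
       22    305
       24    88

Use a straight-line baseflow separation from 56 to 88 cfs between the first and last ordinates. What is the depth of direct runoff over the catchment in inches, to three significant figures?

d ≈ 1.97 in

Direct runoff: 0.00, 74.33, 305.67, 624.00, 547.33, 480.67, 422.00, 370.33, 324.67, 285.00, 250.33, 219.67, 0.00 cfs; ΣQ_DR = 3904 cfs.
V = ΣQ_DR · Δt = 3904 × 7200 s = 2.811 × 10^7 ft³.
Over A = 6.15 mi², depth = V / A = 1.97 in.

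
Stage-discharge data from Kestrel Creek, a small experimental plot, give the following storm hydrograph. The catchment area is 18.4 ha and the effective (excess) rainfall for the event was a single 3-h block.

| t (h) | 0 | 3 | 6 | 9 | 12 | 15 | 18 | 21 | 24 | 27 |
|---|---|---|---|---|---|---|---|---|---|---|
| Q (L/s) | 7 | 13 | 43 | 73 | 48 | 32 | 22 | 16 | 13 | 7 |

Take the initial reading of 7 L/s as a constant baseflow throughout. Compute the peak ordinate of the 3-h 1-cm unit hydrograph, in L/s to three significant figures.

Direct runoff: 0.0, 6.0, 36.0, 66.0, 41.0, 25.0, 15.0, 9.0, 6.0, 0.0 L/s; ΣQ_DR = 204.0 L/s, peak = 66.0 L/s.
Runoff depth d = ΣQ_DR·Δt / A = 204.0 × 10800 / (18.4 ha) = 11.97 mm.
The 1-cm UH is the DRH scaled by (10 mm)/d, so U_p = 66.0 × 10/11.97 = 55.1 L/s.

U_p ≈ 55.1 L/s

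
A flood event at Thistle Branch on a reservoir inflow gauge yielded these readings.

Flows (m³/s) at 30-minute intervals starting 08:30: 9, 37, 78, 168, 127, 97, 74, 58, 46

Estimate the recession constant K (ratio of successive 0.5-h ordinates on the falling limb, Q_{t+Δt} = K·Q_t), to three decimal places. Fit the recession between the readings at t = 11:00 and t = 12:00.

Using the recession-limb readings at t = 11:00 and t = 12:00: Q falls from 97 to 58 m³/s over 2 intervals.
K = (Q₂/Q₁)^(1/2) = (58/97)^(1/2) = 0.773.

K ≈ 0.773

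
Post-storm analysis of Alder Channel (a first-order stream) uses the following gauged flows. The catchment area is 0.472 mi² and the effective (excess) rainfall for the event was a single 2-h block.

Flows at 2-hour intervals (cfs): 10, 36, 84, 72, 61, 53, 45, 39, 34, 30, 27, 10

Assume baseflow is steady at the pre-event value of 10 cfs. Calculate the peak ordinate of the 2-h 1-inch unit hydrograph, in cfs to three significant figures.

U_p ≈ 29.6 cfs

Direct runoff: 0.0, 26.0, 74.0, 62.0, 51.0, 43.0, 35.0, 29.0, 24.0, 20.0, 17.0, 0.0 cfs; ΣQ_DR = 381.0 cfs, peak = 74.0 cfs.
Runoff depth d = ΣQ_DR·Δt / A = 381.0 × 7200 / (0.472 mi²) = 2.502 in.
The 1-inch UH is the DRH scaled by (1 in)/d, so U_p = 74.0 × 1/2.502 = 29.6 cfs.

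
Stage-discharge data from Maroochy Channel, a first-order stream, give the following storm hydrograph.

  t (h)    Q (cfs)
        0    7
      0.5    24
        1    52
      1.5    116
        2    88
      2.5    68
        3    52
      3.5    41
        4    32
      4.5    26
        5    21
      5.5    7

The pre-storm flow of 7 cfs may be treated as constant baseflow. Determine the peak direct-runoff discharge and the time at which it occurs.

Subtracting baseflow gives direct-runoff ordinates: 0.0, 17.0, 45.0, 109.0, 81.0, 61.0, 45.0, 34.0, 25.0, 19.0, 14.0, 0.0 cfs.
The maximum is 109.0 cfs, occurring at the reading for t = 1.5 h.

Q_p = 109.0 cfs at t = 1.5 h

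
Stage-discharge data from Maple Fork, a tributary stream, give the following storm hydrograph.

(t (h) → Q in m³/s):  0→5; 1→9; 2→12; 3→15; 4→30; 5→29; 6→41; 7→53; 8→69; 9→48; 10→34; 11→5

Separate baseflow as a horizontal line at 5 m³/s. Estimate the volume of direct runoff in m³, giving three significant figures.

V ≈ 1.04 × 10^6 m³

Direct-runoff ordinates (Q − Q_b): 0.0, 4.0, 7.0, 10.0, 25.0, 24.0, 36.0, 48.0, 64.0, 43.0, 29.0, 0.0 m³/s.
ΣQ_DR = 290.0 m³/s.
With Δt = 1 h = 3600 s, V = ΣQ_DR · Δt = 290.0 × 3600 = 1.04 × 10^6 m³.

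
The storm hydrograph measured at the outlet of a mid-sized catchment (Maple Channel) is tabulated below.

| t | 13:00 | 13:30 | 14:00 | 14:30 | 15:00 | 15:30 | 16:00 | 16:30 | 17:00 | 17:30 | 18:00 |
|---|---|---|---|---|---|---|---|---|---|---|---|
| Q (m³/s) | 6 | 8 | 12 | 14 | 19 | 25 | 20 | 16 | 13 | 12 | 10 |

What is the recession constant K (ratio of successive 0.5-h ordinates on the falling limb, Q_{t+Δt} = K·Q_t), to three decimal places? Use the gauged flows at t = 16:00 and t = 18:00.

Using the recession-limb readings at t = 16:00 and t = 18:00: Q falls from 20 to 10 m³/s over 4 intervals.
K = (Q₂/Q₁)^(1/4) = (10/20)^(1/4) = 0.841.

K ≈ 0.841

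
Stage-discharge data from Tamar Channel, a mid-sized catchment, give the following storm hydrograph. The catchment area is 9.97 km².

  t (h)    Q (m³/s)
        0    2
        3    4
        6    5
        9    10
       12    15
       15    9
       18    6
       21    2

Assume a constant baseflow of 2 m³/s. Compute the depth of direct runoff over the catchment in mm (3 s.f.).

d ≈ 40.1 mm

Direct runoff: 0.0, 2.0, 3.0, 8.0, 13.0, 7.0, 4.0, 0.0 m³/s; ΣQ_DR = 37.00 m³/s.
V = ΣQ_DR · Δt = 37.00 × 10800 s = 3.996 × 10^5 m³.
Over A = 9.97 km², depth = V / A = 40.1 mm.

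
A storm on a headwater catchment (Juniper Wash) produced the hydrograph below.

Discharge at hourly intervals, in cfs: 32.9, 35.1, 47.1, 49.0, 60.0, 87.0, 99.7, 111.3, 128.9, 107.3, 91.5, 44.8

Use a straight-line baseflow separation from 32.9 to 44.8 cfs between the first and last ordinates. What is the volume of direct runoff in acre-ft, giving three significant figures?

V ≈ 35.4 acre-ft

Direct-runoff ordinates (Q − Q_b): 0.00, 1.12, 12.04, 12.85, 22.77, 48.69, 60.31, 70.83, 87.35, 64.66, 47.78, 0.00 cfs.
ΣQ_DR = 428.4 cfs.
With Δt = 1 h = 3600 s, V = ΣQ_DR · Δt = 428.4 × 3600 = 1.54 × 10^6 ft³ = 35.4 acre-ft.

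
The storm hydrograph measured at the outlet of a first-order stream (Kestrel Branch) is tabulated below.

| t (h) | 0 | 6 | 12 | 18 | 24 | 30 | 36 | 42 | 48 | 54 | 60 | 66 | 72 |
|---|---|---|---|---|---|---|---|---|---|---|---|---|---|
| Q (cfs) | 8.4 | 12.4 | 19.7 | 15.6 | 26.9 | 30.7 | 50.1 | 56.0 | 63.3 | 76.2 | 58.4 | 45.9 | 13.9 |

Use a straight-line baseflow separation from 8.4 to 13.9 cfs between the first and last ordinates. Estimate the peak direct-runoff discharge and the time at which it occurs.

Subtracting baseflow gives direct-runoff ordinates: 0.00, 3.54, 10.38, 5.83, 16.67, 20.01, 38.95, 44.39, 51.23, 63.67, 45.42, 32.46, 0.00 cfs.
The maximum is 63.67 cfs, occurring at the reading for t = 54 h.

Q_p = 63.67 cfs at t = 54 h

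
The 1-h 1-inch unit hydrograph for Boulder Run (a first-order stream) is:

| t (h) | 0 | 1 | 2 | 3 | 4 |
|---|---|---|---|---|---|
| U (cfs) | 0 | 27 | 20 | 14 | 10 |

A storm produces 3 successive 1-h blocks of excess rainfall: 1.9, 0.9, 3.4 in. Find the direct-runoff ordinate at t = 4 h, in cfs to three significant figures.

By discrete convolution, Q_j = Σ (P_i / 1 in) · U_{j−i}.
At t = 4 h (j=4): Q = (1.9/1)·10 + (0.9/1)·14 + (3.4/1)·20 = 99.6 cfs.

Q ≈ 99.6 cfs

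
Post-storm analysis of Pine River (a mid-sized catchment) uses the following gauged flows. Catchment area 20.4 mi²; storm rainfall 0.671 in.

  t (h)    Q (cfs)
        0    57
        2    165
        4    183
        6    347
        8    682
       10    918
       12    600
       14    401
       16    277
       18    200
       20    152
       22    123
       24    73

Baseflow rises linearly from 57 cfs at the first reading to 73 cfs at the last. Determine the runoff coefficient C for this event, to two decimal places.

ΣQ_DR = 3333 cfs; V = ΣQ_DR·Δt = 2.400 × 10^7 ft³.
Runoff depth d = V / A = 0.5063 in.
C = d / P = 0.5063 / 0.671 = 0.75.

C ≈ 0.75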